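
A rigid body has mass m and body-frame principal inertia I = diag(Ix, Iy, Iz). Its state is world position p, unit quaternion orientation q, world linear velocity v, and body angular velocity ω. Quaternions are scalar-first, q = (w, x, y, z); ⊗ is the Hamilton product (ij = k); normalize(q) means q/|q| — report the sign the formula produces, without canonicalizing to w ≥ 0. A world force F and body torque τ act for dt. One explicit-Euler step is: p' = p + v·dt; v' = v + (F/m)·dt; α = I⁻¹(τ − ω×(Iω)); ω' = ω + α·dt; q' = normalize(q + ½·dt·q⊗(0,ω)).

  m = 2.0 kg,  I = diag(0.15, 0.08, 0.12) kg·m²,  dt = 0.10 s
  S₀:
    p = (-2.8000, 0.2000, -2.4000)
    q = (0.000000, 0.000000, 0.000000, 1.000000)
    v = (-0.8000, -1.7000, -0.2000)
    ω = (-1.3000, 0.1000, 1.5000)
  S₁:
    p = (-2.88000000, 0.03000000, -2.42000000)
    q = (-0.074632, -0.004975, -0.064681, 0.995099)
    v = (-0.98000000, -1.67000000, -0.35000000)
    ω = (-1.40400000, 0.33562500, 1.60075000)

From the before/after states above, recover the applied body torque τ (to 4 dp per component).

τ = (-0.1500, 0.1300, 0.1300)

Δω = ω₁−ω₀ = (-0.10400000, 0.23562500, 0.10075000)
applied torque τ = (-0.1500, 0.1300, 0.1300)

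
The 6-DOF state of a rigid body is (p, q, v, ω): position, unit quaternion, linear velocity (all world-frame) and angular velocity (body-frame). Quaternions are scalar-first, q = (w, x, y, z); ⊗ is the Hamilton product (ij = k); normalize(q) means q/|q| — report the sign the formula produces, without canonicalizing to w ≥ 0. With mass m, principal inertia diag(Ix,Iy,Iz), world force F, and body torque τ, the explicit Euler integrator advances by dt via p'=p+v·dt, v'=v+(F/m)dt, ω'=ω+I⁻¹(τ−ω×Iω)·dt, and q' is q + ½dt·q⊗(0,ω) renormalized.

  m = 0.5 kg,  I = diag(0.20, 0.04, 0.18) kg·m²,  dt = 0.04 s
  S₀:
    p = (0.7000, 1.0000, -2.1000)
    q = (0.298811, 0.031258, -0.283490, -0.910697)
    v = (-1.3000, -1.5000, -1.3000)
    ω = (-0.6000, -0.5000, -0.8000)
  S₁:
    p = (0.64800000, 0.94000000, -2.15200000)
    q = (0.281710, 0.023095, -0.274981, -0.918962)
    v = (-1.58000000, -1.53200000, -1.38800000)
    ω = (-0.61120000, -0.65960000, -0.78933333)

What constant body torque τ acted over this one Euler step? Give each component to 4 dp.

ω₁ − ω₀ = (-0.01120000, -0.15960000, 0.01066667)
τ = I·(Δω/dt) + ω₀×(Iω₀) = (0.0000, -0.1500, 0.0000)

τ = (0.0000, -0.1500, 0.0000)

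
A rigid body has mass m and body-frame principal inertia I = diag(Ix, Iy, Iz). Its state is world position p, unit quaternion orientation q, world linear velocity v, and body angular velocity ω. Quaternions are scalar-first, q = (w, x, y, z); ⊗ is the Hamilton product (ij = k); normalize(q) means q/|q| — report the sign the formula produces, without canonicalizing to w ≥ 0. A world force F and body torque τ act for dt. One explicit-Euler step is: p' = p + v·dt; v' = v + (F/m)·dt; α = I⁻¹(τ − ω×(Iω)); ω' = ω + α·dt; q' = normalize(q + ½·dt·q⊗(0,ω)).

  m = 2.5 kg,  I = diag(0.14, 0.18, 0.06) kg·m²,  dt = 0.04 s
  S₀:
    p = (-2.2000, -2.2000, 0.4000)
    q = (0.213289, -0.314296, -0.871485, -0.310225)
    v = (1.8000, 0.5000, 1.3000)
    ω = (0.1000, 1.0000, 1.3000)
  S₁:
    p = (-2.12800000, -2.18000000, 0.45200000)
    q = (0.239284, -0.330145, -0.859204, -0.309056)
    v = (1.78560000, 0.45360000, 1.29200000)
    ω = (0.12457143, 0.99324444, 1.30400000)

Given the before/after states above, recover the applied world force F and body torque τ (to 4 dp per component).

ω₁ − ω₀ = (0.02457143, -0.00675556, 0.00400000)
ω₀×(Iω₀) = (-0.1560, 0.0104, 0.0040)
applied torque τ = (-0.0700, -0.0200, 0.0100)
v₁ − v₀ = (-0.01440000, -0.04640000, -0.00800000)
F = m·Δv/dt = (-0.9000, -2.9000, -0.5000)

F = (-0.9000, -2.9000, -0.5000)
τ = (-0.0700, -0.0200, 0.0100)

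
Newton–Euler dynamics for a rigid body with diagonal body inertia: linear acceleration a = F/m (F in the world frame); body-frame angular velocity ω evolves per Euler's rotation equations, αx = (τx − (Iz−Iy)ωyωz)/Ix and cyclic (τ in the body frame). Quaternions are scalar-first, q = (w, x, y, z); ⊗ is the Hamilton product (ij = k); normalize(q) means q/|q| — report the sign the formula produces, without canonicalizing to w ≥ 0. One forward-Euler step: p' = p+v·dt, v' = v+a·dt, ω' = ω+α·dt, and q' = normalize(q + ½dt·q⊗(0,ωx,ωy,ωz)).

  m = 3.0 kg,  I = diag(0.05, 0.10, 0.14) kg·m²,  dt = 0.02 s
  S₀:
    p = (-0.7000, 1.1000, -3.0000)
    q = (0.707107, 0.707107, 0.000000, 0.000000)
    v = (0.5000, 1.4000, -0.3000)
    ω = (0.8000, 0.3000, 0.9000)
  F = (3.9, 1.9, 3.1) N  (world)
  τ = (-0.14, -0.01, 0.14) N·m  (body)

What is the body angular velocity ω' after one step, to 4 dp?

precession coupling ω×(Iω) = (0.0108, -0.0648, 0.0120)
(τ − ω×Iω)/I = (-3.0160, 0.5480, 0.9143)
ω' = ω + α·dt = (0.7397, 0.3110, 0.9183)

ω' = (0.7397, 0.3110, 0.9183)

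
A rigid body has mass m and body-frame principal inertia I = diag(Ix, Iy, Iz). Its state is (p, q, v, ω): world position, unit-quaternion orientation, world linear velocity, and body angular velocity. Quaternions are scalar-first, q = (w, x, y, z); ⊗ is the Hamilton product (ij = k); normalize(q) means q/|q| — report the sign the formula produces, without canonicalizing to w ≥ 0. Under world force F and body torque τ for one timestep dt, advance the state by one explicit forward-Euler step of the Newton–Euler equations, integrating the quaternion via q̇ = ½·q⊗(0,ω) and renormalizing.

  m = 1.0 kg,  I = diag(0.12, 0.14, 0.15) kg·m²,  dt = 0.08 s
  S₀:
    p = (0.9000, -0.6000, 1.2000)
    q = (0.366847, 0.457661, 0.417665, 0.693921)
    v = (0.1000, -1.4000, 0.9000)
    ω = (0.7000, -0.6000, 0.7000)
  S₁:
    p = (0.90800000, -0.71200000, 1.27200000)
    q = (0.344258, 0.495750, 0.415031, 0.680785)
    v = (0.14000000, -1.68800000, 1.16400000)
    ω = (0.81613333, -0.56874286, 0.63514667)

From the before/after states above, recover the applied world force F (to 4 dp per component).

v₁ − v₀ = (0.04000000, -0.28800000, 0.26400000)
F = m·Δv/dt = (0.5000, -3.6000, 3.3000)

F = (0.5000, -3.6000, 3.3000)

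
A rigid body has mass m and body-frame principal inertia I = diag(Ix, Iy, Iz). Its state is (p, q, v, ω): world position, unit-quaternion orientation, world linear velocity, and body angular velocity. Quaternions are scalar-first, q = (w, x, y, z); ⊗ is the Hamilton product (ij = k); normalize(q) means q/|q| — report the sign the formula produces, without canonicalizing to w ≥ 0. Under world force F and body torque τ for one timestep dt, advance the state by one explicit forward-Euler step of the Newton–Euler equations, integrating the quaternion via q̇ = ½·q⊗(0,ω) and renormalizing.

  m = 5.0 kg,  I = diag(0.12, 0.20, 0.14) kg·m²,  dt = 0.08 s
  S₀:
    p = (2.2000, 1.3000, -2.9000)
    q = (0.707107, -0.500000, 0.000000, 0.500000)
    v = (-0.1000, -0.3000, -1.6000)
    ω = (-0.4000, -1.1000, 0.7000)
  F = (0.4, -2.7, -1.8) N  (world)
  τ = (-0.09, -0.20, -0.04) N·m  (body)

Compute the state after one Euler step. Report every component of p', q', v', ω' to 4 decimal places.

a = F/m = (0.0800, -0.5400, -0.3600)
new position p' = (2.1920, 1.2760, -3.0280)
new velocity v' = (-0.0936, -0.3432, -1.6288)
precession coupling ω×(Iω) = (0.0462, 0.0056, 0.0352)
(τ − ω×Iω)/I = (-1.1350, -1.0280, -0.5371)
ω + α·dt = (-0.4908, -1.1822, 0.6570)
Hamilton product q⊗(0,ω) = (-0.5500000, 0.2671572, -0.6278177, 1.0449749)
q' = normalize(q + ½dt·q⊗(0,ω)) = (0.6841, -0.4886, -0.0251, 0.5410)

p' = (2.1920, 1.2760, -3.0280)
q' = (0.6841, -0.4886, -0.0251, 0.5410)
v' = (-0.0936, -0.3432, -1.6288)
ω' = (-0.4908, -1.1822, 0.6570)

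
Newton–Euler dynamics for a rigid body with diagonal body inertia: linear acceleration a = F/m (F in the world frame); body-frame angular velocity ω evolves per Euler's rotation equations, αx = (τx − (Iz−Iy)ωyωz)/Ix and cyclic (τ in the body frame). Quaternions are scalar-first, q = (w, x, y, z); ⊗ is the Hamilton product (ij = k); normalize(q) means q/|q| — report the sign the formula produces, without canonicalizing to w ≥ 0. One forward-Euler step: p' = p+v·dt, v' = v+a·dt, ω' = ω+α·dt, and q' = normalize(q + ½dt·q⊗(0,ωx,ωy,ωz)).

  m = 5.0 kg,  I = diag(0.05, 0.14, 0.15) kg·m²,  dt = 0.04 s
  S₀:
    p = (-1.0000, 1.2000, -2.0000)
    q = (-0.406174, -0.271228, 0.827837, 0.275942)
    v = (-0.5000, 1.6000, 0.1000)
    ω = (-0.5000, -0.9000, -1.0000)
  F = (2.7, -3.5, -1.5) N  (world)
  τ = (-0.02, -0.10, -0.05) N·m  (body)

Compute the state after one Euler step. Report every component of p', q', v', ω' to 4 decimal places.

p' = (-1.0200, 1.2640, -1.9960)
q' = (-0.3883, -0.2786, 0.8266, 0.2971)
v' = (-0.4784, 1.5720, 0.0880)
ω' = (-0.5232, -0.9143, -1.0241)

p' = p + v·dt = (-1.0200, 1.2640, -1.9960)
v + (F/m)dt = (-0.4784, 1.5720, 0.0880)
ω×(Iω) gyroscopic = (0.0090, -0.0500, 0.0405)
α = I⁻¹(τ − ω×Iω) = (-0.5800, -0.3571, -0.6033)
new body rate ω' = (-0.5232, -0.9143, -1.0241)
2q̇ = q⊗(0,ω) = (0.8853813, -0.3764022, -0.0436424, 1.0641977)
q + ½dt·q⊗(0,ω), renormalized = (-0.3883, -0.2786, 0.8266, 0.2971)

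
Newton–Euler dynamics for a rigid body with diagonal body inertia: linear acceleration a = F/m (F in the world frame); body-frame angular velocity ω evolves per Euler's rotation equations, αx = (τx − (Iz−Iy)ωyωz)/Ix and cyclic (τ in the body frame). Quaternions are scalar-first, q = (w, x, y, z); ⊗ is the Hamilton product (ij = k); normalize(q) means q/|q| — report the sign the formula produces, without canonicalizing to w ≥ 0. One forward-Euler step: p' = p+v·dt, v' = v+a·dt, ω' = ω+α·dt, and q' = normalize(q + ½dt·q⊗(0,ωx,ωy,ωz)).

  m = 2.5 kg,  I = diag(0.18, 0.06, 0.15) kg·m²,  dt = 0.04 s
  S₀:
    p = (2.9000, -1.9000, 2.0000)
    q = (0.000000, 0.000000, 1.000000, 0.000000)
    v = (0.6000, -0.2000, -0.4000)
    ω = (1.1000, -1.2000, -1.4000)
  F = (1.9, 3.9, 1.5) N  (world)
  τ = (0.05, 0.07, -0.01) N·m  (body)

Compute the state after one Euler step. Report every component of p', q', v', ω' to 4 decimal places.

angular accel α = (-0.5622, 1.9367, -1.1227)
new body rate ω' = (1.0775, -1.1225, -1.4449)
q⊗(0,ω) = (1.2000000, -1.4000000, 0.0000000, -1.1000000)
q + ½dt·q⊗(0,ω), renormalized = (0.0240, -0.0280, 0.9991, -0.0220)
p' = p + v·dt = (2.9240, -1.9080, 1.9840)
v' = v + a·dt = (0.6304, -0.1376, -0.3760)

p' = (2.9240, -1.9080, 1.9840)
q' = (0.0240, -0.0280, 0.9991, -0.0220)
v' = (0.6304, -0.1376, -0.3760)
ω' = (1.0775, -1.1225, -1.4449)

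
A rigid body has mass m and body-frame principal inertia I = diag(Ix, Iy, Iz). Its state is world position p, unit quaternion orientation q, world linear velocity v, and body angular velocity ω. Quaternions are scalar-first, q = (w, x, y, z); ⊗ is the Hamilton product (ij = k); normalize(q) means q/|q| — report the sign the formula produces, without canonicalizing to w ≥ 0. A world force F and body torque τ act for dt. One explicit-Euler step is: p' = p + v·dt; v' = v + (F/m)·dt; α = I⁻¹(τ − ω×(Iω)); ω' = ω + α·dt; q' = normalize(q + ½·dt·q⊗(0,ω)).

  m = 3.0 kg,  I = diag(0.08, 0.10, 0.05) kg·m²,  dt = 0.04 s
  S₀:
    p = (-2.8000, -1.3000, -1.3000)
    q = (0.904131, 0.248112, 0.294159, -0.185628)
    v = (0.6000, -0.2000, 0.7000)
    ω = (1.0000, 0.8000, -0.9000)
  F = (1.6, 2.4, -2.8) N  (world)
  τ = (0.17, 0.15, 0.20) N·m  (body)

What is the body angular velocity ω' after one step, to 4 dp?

angular accel α = (1.6750, 1.7700, 3.6800)
ω' = ω + α·dt = (1.0670, 0.8708, -0.7528)

ω' = (1.0670, 0.8708, -0.7528)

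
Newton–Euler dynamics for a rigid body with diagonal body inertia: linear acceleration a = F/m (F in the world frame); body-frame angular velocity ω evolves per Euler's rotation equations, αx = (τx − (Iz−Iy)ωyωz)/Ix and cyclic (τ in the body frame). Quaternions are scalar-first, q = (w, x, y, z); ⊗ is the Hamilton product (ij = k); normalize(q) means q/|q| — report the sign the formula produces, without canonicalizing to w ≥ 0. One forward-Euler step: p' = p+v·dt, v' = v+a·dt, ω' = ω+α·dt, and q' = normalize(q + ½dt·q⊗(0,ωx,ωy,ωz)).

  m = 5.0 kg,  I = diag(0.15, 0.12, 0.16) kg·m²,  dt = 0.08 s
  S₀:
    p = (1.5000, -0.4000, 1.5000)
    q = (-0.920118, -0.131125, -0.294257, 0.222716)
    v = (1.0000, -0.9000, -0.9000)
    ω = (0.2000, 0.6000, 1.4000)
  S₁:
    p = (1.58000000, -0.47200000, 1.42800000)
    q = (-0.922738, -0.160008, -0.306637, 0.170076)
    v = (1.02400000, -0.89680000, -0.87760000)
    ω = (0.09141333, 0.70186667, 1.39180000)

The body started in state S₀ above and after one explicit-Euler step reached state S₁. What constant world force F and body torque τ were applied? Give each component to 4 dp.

rate change Δω = (-0.10858667, 0.10186667, -0.00820000)
gyro term ω₀×Iω₀ = (0.0336, -0.0028, -0.0036)
τ = I·(Δω/dt) + ω₀×(Iω₀) = (-0.1700, 0.1500, -0.0200)
velocity change Δv = (0.02400000, 0.00320000, 0.02240000)
m·(v₁−v₀)/dt = (1.5000, 0.2000, 1.4000)

F = (1.5000, 0.2000, 1.4000)
τ = (-0.1700, 0.1500, -0.0200)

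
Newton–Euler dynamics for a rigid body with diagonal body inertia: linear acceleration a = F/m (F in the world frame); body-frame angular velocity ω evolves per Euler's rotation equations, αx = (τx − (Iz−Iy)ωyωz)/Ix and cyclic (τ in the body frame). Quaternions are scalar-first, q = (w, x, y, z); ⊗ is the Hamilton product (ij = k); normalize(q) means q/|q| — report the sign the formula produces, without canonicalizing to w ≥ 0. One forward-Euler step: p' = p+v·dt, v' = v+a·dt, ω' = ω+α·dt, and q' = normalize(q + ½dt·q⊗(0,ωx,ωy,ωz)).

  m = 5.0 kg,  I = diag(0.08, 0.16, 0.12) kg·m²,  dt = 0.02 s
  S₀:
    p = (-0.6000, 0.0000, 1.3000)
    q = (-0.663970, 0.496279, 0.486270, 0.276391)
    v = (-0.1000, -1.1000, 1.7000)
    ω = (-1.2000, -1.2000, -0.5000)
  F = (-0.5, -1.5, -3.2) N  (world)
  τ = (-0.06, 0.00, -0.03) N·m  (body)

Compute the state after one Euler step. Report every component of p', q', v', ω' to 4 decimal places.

precession coupling ω×(Iω) = (-0.0240, -0.0240, 0.1152)
α = I⁻¹(τ − ω×Iω) = (-0.4500, 0.1500, -1.2100)
new body rate ω' = (-1.2090, -1.1970, -0.5242)
q⊗(0,ω) = (1.3172543, 0.8852982, 0.7132343, 0.3199742)
q + ½dt·q⊗(0,ω), renormalized = (-0.6507, 0.5051, 0.4933, 0.2795)
linear accel F/m = (-0.1000, -0.3000, -0.6400)
p' = p + v·dt = (-0.6020, -0.0220, 1.3340)
new velocity v' = (-0.1020, -1.1060, 1.6872)

p' = (-0.6020, -0.0220, 1.3340)
q' = (-0.6507, 0.5051, 0.4933, 0.2795)
v' = (-0.1020, -1.1060, 1.6872)
ω' = (-1.2090, -1.1970, -0.5242)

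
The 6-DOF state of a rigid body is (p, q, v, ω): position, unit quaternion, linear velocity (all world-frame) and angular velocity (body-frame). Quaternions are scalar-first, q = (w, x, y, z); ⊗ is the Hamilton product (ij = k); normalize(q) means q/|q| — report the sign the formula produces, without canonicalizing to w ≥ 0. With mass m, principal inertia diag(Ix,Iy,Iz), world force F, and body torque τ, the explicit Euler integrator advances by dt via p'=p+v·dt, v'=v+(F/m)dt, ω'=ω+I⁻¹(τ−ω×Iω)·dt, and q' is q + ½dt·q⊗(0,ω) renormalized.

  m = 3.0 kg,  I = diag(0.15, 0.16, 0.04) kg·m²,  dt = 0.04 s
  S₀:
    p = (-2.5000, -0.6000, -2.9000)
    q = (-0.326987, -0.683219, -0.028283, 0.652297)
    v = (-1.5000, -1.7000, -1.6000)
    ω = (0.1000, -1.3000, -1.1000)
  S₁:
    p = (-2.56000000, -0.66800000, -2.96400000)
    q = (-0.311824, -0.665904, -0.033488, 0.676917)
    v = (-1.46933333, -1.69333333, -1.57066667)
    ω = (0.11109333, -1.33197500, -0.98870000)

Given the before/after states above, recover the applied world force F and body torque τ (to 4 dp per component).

F = (2.3000, 0.5000, 2.2000)
τ = (-0.1300, -0.1400, 0.1100)

ω₁ − ω₀ = (0.01109333, -0.03197500, 0.11130000)
ω₀×(Iω₀) = (-0.1716, -0.0121, -0.0013)
τ = I·(Δω/dt) + ω₀×(Iω₀) = (-0.1300, -0.1400, 0.1100)
velocity change Δv = (0.03066667, 0.00666667, 0.02933333)
applied force F = (2.3000, 0.5000, 2.2000)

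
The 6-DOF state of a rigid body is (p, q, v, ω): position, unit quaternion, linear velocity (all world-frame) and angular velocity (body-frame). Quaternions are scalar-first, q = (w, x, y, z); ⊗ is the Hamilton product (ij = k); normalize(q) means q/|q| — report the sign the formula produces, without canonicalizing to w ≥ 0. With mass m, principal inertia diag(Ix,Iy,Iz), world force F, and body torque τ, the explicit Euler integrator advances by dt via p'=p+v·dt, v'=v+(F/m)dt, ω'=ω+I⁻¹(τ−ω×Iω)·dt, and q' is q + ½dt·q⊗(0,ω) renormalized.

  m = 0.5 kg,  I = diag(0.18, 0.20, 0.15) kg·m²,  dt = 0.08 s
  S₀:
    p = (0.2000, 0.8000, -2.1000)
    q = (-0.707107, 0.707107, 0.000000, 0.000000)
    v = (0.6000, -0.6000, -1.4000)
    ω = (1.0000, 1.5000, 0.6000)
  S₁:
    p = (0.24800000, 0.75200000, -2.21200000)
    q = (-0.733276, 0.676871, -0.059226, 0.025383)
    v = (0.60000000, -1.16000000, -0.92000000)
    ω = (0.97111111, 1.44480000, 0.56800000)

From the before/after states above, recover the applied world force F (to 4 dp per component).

v₁ − v₀ = (0.00000000, -0.56000000, 0.48000000)
m·(v₁−v₀)/dt = (0.0000, -3.5000, 3.0000)

F = (0.0000, -3.5000, 3.0000)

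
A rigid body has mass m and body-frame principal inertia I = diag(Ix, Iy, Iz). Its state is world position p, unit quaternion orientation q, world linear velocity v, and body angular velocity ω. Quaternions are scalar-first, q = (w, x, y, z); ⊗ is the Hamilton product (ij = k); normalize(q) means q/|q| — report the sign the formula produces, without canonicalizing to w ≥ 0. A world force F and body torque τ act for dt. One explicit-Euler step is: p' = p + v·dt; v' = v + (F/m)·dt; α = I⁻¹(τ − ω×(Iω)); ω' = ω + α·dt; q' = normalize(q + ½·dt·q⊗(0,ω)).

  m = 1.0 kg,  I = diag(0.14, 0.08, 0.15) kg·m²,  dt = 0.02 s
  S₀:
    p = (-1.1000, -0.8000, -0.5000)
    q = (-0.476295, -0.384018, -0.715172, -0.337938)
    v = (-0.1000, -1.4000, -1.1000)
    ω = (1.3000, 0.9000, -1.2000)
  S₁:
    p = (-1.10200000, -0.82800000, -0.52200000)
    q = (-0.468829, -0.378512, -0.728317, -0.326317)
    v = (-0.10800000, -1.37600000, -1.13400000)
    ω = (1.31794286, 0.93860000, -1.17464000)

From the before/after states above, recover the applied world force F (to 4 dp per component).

velocity change Δv = (-0.00800000, 0.02400000, -0.03400000)
F = m·Δv/dt = (-0.4000, 1.2000, -1.7000)

F = (-0.4000, 1.2000, -1.7000)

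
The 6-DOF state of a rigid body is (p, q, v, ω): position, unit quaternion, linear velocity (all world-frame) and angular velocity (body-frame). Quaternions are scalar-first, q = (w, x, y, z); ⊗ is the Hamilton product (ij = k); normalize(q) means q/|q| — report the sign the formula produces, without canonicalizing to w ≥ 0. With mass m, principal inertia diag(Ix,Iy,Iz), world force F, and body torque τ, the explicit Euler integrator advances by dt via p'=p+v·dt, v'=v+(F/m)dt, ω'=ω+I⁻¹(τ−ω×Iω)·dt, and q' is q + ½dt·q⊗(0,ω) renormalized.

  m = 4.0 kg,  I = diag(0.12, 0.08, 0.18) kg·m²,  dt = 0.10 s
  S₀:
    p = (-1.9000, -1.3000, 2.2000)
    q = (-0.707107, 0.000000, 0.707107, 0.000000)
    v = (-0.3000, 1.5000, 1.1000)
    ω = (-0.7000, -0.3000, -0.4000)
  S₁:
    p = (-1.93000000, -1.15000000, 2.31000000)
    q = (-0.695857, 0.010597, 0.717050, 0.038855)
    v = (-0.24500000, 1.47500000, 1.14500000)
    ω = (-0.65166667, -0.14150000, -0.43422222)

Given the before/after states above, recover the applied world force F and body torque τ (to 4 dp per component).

F = (2.2000, -1.0000, 1.8000)
τ = (0.0700, 0.1100, -0.0700)

Δv = v₁−v₀ = (0.05500000, -0.02500000, 0.04500000)
m·(v₁−v₀)/dt = (2.2000, -1.0000, 1.8000)
Δω = ω₁−ω₀ = (0.04833333, 0.15850000, -0.03422222)
ω₀×(Iω₀) = (0.0120, -0.0168, -0.0084)
I·α + gyro = (0.0700, 0.1100, -0.0700)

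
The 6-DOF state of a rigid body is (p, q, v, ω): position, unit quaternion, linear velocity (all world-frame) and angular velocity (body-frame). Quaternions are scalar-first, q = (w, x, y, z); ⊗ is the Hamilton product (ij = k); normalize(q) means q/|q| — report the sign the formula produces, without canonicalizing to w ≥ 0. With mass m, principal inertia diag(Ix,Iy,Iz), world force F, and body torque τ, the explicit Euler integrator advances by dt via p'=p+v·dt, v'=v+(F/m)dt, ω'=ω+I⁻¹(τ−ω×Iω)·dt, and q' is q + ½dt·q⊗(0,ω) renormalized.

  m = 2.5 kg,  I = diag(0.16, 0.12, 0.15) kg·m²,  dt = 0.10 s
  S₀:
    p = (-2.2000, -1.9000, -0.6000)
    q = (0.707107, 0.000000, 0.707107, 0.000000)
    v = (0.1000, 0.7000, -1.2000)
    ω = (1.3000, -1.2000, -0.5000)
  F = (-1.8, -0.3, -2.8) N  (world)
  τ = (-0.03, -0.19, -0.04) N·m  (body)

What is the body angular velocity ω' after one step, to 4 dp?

gyro term ω×Iω = (0.0180, -0.0065, 0.0624)
(τ − ω×Iω)/I = (-0.3000, -1.5292, -0.6827)
new body rate ω' = (1.2700, -1.3529, -0.5683)

ω' = (1.2700, -1.3529, -0.5683)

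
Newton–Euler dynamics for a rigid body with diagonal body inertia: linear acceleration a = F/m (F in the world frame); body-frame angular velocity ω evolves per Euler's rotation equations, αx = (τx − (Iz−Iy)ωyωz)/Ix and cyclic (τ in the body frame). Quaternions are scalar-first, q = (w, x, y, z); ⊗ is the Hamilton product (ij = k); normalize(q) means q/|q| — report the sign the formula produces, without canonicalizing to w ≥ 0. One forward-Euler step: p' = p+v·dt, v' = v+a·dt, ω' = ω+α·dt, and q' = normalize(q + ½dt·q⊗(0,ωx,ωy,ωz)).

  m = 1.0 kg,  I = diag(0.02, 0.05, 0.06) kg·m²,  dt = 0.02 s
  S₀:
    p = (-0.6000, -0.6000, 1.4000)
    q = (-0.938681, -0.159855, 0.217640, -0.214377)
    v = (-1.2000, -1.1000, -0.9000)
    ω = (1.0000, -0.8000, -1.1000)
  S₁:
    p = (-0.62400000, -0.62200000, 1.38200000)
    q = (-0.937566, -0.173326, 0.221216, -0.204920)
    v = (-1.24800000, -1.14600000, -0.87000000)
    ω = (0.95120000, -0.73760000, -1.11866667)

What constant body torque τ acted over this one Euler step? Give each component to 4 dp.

rate change Δω = (-0.04880000, 0.06240000, -0.01866667)
τ = I·(Δω/dt) + ω₀×(Iω₀) = (-0.0400, 0.2000, -0.0800)

τ = (-0.0400, 0.2000, -0.0800)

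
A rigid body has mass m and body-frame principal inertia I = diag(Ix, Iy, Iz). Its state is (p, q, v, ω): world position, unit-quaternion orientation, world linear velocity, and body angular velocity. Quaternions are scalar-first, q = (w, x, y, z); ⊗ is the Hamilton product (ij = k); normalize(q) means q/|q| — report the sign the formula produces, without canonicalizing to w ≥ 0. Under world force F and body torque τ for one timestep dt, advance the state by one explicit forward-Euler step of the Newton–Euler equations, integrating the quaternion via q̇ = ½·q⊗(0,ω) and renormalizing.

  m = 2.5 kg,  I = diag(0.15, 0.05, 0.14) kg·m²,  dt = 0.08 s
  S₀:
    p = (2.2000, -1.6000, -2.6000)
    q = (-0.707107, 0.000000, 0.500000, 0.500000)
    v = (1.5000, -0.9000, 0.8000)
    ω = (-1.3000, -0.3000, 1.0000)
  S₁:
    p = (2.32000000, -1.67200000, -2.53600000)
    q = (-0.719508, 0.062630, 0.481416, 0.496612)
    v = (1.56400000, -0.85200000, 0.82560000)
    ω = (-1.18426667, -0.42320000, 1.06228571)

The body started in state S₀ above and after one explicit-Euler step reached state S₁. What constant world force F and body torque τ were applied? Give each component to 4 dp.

v₁ − v₀ = (0.06400000, 0.04800000, 0.02560000)
applied force F = (2.0000, 1.5000, 0.8000)
rate change Δω = (0.11573333, -0.12320000, 0.06228571)
precession coupling = (-0.0270, -0.0130, -0.0390)
applied torque τ = (0.1900, -0.0900, 0.0700)

F = (2.0000, 1.5000, 0.8000)
τ = (0.1900, -0.0900, 0.0700)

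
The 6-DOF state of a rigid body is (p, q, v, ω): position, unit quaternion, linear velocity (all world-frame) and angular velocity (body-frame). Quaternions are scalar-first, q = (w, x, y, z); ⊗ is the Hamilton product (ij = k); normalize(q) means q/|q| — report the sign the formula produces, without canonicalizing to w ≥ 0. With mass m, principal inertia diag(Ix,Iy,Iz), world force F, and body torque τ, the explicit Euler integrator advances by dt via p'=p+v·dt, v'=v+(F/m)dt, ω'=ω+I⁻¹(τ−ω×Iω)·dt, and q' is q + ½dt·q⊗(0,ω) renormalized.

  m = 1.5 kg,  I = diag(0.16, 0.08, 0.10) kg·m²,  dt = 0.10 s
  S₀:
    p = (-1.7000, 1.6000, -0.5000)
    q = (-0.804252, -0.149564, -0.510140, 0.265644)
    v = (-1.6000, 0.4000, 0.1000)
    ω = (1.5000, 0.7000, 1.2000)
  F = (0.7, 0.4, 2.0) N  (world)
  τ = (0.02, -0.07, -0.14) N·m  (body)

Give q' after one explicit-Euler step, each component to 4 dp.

Hamilton product q⊗(0,ω) = (0.2626712, -2.0044968, 0.0149664, -0.3045872)
q + ½dt·q⊗(0,ω), renormalized = (-0.7870, -0.2485, -0.5068, 0.2491)

q' = (-0.7870, -0.2485, -0.5068, 0.2491)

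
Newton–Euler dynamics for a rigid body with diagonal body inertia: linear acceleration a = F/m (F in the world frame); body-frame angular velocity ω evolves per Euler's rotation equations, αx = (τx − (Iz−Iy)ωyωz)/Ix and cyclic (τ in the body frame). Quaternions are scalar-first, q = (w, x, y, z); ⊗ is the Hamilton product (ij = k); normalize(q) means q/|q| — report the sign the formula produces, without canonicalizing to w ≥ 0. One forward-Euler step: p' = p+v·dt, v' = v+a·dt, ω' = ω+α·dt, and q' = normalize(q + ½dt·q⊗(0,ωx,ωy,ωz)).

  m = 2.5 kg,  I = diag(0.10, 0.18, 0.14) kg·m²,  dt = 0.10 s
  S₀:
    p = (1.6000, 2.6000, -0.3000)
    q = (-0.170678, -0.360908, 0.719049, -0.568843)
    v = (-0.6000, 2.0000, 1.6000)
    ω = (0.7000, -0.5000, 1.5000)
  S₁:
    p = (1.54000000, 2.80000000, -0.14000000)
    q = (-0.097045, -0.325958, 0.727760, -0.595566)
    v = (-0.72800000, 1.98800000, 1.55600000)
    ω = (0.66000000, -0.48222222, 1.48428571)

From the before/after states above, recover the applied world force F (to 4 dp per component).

F = (-3.2000, -0.3000, -1.1000)

v₁ − v₀ = (-0.12800000, -0.01200000, -0.04400000)
applied force F = (-3.2000, -0.3000, -1.1000)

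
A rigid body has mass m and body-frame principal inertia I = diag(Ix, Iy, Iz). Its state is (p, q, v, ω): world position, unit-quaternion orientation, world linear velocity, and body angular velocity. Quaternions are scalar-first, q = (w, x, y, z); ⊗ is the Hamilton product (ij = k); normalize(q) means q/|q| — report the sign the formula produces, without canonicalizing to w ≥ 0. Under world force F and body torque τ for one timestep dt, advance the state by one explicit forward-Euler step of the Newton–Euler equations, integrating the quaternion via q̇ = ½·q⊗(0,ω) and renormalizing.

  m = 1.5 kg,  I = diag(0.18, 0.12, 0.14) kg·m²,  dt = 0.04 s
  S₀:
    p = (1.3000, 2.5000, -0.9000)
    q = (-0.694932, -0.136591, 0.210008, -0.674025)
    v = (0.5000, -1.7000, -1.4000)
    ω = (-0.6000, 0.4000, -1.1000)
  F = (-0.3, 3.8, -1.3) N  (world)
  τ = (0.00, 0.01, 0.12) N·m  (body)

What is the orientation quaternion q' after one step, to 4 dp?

Hamilton product q⊗(0,ω) = (-0.9073853, 0.4555604, -0.0238079, 0.8357936)
q' = normalize(q + ½dt·q⊗(0,ω)) = (-0.7128, -0.1274, 0.2095, -0.6571)

q' = (-0.7128, -0.1274, 0.2095, -0.6571)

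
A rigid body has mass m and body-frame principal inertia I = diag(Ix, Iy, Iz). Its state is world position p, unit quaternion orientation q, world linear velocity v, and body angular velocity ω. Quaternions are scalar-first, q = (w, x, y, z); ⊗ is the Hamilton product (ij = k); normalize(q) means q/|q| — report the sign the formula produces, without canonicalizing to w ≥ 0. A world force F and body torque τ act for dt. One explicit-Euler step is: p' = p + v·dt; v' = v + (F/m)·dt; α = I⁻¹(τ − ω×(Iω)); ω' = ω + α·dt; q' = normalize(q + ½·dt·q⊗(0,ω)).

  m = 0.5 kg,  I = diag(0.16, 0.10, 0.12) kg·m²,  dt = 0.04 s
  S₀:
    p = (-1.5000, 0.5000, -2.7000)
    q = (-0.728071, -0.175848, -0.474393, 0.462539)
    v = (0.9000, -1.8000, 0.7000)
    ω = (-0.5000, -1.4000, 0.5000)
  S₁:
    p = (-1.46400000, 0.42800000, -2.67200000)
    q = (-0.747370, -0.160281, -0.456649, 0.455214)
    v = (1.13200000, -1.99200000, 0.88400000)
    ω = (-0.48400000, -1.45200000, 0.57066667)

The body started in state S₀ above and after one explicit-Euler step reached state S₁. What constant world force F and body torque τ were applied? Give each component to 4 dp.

v₁ − v₀ = (0.23200000, -0.19200000, 0.18400000)
F = m·Δv/dt = (2.9000, -2.4000, 2.3000)
ω₁ − ω₀ = (0.01600000, -0.05200000, 0.07066667)
precession coupling = (-0.0140, -0.0100, -0.0420)
τ = I·(Δω/dt) + ω₀×(Iω₀) = (0.0500, -0.1400, 0.1700)

F = (2.9000, -2.4000, 2.3000)
τ = (0.0500, -0.1400, 0.1700)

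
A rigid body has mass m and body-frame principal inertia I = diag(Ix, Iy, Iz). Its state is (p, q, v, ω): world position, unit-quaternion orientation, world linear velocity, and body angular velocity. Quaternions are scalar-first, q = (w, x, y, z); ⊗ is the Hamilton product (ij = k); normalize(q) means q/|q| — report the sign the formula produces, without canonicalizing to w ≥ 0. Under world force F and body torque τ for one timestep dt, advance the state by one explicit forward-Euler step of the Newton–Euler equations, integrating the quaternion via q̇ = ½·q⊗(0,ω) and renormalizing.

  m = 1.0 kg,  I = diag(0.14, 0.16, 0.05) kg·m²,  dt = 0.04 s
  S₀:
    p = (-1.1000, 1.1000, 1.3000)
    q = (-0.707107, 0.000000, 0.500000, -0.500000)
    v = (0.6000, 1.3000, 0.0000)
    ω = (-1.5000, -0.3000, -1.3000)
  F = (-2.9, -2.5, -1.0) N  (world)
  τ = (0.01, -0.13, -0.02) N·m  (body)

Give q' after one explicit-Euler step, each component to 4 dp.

q' = (-0.7165, 0.0052, 0.5188, -0.4662)

Hamilton product q⊗(0,ω) = (-0.5000000, 0.2606605, 0.9621321, 1.6692391)
q' = normalize(q + ½dt·q⊗(0,ω)) = (-0.7165, 0.0052, 0.5188, -0.4662)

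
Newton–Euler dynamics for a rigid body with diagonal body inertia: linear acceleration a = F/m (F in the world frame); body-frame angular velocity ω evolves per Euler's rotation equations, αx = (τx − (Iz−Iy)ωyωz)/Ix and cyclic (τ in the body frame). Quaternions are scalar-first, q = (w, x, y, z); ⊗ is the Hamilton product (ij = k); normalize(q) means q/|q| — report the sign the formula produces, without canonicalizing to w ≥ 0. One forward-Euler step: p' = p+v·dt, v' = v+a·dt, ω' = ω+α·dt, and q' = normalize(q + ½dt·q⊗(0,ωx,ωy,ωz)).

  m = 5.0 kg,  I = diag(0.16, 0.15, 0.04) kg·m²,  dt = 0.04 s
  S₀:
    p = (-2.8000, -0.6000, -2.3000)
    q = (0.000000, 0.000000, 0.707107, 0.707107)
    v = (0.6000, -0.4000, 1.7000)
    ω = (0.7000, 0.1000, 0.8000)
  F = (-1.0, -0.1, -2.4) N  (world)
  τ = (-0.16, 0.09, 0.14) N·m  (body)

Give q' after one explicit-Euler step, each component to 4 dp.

Hamilton product q⊗(0,ω) = (-0.6363963, 0.4949749, 0.4949749, -0.4949749)
q + ½dt·q⊗(0,ω), renormalized = (-0.0127, 0.0099, 0.7168, 0.6970)

q' = (-0.0127, 0.0099, 0.7168, 0.6970)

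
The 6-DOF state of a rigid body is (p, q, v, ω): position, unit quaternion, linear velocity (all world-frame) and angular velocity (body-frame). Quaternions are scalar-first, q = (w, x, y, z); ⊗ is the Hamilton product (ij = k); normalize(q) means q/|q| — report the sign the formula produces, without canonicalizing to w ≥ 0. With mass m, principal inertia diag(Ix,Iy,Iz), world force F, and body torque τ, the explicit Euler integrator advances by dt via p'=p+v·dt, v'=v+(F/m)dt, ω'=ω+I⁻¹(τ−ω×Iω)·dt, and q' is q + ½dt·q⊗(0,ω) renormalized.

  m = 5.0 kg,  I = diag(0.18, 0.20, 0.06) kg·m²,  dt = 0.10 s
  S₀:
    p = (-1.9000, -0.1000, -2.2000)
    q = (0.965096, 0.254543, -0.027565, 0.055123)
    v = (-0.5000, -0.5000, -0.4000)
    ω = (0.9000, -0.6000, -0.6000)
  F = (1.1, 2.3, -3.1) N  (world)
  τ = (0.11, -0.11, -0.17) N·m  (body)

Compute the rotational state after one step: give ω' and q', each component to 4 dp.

precession coupling ω×(Iω) = (-0.0504, -0.0648, -0.0108)
(τ − ω×Iω)/I = (0.8911, -0.2260, -2.6533)
ω + α·dt = (0.9891, -0.6226, -0.8653)
Hamilton product q⊗(0,ω) = (-0.2125539, 0.9181992, -0.3767211, -0.7069749)
q + ½dt·q⊗(0,ω), renormalized = (0.9526, 0.2999, -0.0463, 0.0197)

ω' = (0.9891, -0.6226, -0.8653)
q' = (0.9526, 0.2999, -0.0463, 0.0197)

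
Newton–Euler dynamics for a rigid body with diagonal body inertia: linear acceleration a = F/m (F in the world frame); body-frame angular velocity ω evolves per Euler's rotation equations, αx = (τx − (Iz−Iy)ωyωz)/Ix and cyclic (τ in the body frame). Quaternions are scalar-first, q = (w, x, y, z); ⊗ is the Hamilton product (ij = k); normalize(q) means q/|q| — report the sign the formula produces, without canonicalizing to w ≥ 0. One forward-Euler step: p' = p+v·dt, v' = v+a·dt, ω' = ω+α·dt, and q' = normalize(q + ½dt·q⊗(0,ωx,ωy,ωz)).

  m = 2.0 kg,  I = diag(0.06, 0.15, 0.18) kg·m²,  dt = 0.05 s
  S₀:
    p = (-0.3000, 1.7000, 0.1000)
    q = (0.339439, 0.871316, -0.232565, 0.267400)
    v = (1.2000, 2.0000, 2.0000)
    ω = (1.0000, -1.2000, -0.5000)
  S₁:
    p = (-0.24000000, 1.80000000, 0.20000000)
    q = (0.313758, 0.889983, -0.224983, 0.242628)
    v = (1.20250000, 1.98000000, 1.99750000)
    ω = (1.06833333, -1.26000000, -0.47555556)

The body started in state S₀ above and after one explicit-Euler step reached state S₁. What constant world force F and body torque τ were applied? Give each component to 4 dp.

F = (0.1000, -0.8000, -0.1000)
τ = (0.1000, -0.1200, -0.0200)

velocity change Δv = (0.00250000, -0.02000000, -0.00250000)
applied force F = (0.1000, -0.8000, -0.1000)
ω₁ − ω₀ = (0.06833333, -0.06000000, 0.02444444)
precession coupling = (0.0180, 0.0600, -0.1080)
applied torque τ = (0.1000, -0.1200, -0.0200)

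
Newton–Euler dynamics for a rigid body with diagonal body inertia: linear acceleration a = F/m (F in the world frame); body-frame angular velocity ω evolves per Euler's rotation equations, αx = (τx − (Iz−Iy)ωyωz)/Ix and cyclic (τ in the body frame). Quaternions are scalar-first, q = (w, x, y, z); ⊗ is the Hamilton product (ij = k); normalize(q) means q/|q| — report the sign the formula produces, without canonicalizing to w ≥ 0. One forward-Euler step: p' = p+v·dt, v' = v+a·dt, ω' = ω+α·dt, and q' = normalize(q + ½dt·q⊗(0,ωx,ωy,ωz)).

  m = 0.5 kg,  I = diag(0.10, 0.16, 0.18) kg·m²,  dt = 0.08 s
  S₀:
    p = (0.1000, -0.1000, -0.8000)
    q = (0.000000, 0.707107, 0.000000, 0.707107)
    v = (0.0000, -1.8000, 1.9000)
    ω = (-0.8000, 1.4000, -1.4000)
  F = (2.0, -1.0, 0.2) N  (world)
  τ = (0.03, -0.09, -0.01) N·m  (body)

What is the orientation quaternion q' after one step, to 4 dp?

Hamilton product q⊗(0,ω) = (1.5556354, -0.9899498, 0.4242642, 0.9899498)
updated quaternion q' = (0.0620, 0.6651, 0.0169, 0.7440)

q' = (0.0620, 0.6651, 0.0169, 0.7440)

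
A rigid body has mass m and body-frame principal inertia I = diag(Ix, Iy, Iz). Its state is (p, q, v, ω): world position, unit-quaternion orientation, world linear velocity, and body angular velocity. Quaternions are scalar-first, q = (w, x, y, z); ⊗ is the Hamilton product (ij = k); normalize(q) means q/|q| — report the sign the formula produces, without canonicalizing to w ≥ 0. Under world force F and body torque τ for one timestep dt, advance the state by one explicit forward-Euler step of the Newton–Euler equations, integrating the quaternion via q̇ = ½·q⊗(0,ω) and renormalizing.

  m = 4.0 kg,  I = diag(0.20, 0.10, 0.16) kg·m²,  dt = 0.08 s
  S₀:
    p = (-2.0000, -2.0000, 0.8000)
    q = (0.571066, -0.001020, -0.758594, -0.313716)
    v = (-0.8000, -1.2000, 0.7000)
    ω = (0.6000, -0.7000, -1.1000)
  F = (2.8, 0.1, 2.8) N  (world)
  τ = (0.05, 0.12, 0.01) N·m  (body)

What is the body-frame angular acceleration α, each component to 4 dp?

α = (0.0190, 1.4640, -0.2000)

precession coupling ω×(Iω) = (0.0462, -0.0264, 0.0420)
(τ − ω×Iω)/I = (0.0190, 1.4640, -0.2000)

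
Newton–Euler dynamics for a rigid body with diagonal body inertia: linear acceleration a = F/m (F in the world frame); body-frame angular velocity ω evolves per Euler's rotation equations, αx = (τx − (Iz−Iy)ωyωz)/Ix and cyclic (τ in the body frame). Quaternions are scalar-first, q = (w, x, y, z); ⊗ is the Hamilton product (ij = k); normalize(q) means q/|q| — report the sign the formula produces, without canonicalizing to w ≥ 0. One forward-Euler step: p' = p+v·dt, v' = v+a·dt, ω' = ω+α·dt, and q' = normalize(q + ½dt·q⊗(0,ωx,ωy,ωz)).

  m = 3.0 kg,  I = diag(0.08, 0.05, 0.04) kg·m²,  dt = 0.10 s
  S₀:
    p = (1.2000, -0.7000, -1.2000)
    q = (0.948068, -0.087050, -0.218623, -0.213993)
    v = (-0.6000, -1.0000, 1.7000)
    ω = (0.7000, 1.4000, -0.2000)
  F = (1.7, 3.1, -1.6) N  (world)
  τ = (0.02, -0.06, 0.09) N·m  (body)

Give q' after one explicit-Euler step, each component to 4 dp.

Hamilton product q⊗(0,ω) = (0.3242086, 1.0069624, 1.1600901, -0.1584475)
q' = normalize(q + ½dt·q⊗(0,ω)) = (0.9613, -0.0366, -0.1601, -0.2212)

q' = (0.9613, -0.0366, -0.1601, -0.2212)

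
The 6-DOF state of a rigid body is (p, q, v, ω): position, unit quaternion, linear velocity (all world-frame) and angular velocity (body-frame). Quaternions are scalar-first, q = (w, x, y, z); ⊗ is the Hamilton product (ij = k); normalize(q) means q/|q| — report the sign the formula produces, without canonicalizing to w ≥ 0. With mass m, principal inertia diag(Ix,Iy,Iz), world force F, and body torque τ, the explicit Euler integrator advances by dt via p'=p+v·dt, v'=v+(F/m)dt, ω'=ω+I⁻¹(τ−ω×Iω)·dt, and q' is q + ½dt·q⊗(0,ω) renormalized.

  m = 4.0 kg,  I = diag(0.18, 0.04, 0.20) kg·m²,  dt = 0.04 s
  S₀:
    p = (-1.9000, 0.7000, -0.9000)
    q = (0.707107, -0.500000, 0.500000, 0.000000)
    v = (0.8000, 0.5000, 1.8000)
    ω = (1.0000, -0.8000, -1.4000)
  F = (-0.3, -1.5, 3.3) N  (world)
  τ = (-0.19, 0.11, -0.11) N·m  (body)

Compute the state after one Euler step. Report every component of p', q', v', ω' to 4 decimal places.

a = (-0.0750, -0.3750, 0.8250)
new position p' = (-1.8680, 0.7200, -0.8280)
v + (F/m)dt = (0.7970, 0.4850, 1.8330)
gyro term ω×Iω = (0.1792, 0.0280, 0.1120)
angular accel α = (-2.0511, 2.0500, -1.1100)
ω' = ω + α·dt = (0.9180, -0.7180, -1.4444)
2q̇ = q⊗(0,ω) = (0.9000000, 0.0071070, -1.2656856, -1.0899498)
updated quaternion q' = (0.7246, -0.4995, 0.4743, -0.0218)

p' = (-1.8680, 0.7200, -0.8280)
q' = (0.7246, -0.4995, 0.4743, -0.0218)
v' = (0.7970, 0.4850, 1.8330)
ω' = (0.9180, -0.7180, -1.4444)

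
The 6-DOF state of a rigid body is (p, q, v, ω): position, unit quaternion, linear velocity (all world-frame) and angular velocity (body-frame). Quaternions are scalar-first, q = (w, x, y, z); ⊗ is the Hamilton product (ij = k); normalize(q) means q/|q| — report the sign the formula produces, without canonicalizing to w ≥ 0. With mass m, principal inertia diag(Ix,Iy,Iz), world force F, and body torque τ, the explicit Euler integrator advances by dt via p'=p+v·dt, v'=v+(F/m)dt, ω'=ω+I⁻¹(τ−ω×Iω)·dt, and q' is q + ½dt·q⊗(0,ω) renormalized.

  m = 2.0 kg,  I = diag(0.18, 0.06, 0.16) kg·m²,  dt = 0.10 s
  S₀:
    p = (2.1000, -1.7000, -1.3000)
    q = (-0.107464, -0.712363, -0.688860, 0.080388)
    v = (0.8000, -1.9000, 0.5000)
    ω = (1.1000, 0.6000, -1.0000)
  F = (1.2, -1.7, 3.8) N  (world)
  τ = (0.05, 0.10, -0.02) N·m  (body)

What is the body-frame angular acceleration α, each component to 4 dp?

α = (0.6111, 2.0333, 0.3700)

ω×(Iω) gyroscopic = (-0.0600, -0.0220, -0.0792)
α = I⁻¹(τ − ω×Iω) = (0.6111, 2.0333, 0.3700)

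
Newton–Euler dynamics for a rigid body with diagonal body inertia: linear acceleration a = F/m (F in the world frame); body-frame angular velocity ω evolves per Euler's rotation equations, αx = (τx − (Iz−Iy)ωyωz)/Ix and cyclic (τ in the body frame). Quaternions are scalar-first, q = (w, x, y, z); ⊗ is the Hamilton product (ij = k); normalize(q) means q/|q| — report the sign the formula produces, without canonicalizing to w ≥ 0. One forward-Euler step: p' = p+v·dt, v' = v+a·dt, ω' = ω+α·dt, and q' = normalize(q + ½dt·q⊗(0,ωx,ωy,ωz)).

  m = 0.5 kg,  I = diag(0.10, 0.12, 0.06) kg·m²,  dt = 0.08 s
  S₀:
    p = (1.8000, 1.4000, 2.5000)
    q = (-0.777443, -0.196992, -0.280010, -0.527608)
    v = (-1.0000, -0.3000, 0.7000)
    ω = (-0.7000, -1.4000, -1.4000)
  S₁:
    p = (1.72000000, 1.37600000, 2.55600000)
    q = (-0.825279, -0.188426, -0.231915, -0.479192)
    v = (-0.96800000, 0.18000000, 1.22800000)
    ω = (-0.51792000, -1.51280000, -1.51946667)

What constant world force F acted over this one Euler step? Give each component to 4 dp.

F = (0.2000, 3.0000, 3.3000)

v₁ − v₀ = (0.03200000, 0.48000000, 0.52800000)
m·(v₁−v₀)/dt = (0.2000, 3.0000, 3.3000)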